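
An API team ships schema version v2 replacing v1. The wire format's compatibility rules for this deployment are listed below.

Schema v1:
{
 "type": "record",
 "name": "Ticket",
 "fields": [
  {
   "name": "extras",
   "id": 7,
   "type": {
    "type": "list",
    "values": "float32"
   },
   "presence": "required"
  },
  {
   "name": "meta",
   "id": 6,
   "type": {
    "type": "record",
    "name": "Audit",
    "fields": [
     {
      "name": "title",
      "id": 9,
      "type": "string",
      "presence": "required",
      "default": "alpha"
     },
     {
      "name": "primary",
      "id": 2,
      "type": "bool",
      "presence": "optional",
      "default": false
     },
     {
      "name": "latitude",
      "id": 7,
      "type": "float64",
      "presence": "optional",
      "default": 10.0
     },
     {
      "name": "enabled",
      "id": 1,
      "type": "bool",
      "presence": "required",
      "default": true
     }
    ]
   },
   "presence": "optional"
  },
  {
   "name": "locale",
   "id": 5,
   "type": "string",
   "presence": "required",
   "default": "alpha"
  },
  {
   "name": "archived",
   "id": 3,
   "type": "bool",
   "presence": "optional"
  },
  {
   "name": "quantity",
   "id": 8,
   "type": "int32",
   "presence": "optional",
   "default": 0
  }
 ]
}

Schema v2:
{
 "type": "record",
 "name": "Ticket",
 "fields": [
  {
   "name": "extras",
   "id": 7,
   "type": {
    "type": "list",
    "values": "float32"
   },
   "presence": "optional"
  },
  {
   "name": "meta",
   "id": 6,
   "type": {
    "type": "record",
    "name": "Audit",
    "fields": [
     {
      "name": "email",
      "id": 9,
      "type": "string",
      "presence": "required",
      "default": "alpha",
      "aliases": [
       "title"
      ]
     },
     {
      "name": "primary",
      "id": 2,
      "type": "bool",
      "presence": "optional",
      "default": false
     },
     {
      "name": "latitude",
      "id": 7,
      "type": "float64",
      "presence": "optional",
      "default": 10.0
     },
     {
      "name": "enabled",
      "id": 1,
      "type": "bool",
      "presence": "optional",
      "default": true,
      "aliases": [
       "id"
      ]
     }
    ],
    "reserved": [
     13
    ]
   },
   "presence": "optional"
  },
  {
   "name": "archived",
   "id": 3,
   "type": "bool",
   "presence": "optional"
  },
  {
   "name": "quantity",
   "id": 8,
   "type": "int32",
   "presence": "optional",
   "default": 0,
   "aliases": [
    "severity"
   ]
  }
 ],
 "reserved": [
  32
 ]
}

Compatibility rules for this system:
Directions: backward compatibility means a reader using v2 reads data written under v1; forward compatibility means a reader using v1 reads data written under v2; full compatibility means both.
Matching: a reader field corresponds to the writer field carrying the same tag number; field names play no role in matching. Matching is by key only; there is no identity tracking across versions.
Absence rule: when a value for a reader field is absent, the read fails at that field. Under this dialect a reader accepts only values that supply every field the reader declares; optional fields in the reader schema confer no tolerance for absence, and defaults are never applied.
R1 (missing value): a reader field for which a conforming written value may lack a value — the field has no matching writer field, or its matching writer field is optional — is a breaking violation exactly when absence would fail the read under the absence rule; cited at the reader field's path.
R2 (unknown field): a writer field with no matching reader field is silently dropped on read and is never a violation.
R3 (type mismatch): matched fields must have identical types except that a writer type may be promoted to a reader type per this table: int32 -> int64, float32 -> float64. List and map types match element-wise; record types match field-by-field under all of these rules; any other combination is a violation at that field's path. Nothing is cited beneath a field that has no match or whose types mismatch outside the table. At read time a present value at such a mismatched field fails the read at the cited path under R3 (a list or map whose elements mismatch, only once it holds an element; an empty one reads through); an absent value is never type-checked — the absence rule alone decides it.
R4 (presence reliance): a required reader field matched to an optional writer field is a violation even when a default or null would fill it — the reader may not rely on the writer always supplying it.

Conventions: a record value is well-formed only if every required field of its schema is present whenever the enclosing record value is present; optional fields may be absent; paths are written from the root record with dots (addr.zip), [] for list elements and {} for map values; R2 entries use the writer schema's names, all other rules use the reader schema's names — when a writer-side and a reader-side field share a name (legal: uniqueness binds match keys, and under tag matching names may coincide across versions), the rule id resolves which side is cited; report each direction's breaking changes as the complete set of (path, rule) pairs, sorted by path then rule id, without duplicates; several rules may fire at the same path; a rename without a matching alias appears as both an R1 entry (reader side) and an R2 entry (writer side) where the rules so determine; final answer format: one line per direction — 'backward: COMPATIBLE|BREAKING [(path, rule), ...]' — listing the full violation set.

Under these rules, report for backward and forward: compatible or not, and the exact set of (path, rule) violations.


backward: BREAKING [(archived, R1), (meta, R1), (meta.latitude, R1), (meta.primary, R1), (quantity, R1)]; forward: BREAKING [(archived, R1), (extras, R1), (extras, R4), (locale, R1), (meta, R1), (meta.enabled, R1), (meta.enabled, R4), (meta.latitude, R1), (meta.primary, R1), (quantity, R1)]

arrows below run writer -> reader for Ticket
backward for Ticket (reader v2, writer v1):
  extras <- extras (list<float32> -> list<float32>, writer required)
  meta <- meta (Audit -> Audit, writer optional)
  archived <- archived (bool -> bool, writer optional)
  quantity <- quantity (int32 -> int32, writer optional)
  locale (writer side), unknown to reader
  meta.email <- meta.title (string -> string, writer required)
  meta.primary <- meta.primary (bool -> bool, writer optional)
  meta.latitude <- meta.latitude (float64 -> float64, writer optional)
  meta.enabled <- meta.enabled (bool -> bool, writer required)
  breaking: (archived, R1)
  breaking: (meta, R1)
  breaking: (meta.latitude, R1)
  breaking: (meta.primary, R1)
  breaking: (quantity, R1)
  => backward: BREAKING (5)
forward for Ticket (reader v1, writer v2):
  extras <- extras (list<float32> -> list<float32>, writer optional)
  meta <- meta (Audit -> Audit, writer optional)
  locale has no writer counterpart
  archived <- archived (bool -> bool, writer optional)
  quantity <- quantity (int32 -> int32, writer optional)
  meta.title <- meta.email (string -> string, writer required)
  meta.primary <- meta.primary (bool -> bool, writer optional)
  meta.latitude <- meta.latitude (float64 -> float64, writer optional)
  meta.enabled <- meta.enabled (bool -> bool, writer optional)
  breaking: (archived, R1)
  breaking: (extras, R1)
  breaking: (extras, R4)
  breaking: (locale, R1)
  breaking: (meta, R1)
  breaking: (meta.enabled, R1)
  breaking: (meta.enabled, R4)
  breaking: (meta.latitude, R1)
  breaking: (meta.primary, R1)
  breaking: (quantity, R1)
  => forward: BREAKING (10)


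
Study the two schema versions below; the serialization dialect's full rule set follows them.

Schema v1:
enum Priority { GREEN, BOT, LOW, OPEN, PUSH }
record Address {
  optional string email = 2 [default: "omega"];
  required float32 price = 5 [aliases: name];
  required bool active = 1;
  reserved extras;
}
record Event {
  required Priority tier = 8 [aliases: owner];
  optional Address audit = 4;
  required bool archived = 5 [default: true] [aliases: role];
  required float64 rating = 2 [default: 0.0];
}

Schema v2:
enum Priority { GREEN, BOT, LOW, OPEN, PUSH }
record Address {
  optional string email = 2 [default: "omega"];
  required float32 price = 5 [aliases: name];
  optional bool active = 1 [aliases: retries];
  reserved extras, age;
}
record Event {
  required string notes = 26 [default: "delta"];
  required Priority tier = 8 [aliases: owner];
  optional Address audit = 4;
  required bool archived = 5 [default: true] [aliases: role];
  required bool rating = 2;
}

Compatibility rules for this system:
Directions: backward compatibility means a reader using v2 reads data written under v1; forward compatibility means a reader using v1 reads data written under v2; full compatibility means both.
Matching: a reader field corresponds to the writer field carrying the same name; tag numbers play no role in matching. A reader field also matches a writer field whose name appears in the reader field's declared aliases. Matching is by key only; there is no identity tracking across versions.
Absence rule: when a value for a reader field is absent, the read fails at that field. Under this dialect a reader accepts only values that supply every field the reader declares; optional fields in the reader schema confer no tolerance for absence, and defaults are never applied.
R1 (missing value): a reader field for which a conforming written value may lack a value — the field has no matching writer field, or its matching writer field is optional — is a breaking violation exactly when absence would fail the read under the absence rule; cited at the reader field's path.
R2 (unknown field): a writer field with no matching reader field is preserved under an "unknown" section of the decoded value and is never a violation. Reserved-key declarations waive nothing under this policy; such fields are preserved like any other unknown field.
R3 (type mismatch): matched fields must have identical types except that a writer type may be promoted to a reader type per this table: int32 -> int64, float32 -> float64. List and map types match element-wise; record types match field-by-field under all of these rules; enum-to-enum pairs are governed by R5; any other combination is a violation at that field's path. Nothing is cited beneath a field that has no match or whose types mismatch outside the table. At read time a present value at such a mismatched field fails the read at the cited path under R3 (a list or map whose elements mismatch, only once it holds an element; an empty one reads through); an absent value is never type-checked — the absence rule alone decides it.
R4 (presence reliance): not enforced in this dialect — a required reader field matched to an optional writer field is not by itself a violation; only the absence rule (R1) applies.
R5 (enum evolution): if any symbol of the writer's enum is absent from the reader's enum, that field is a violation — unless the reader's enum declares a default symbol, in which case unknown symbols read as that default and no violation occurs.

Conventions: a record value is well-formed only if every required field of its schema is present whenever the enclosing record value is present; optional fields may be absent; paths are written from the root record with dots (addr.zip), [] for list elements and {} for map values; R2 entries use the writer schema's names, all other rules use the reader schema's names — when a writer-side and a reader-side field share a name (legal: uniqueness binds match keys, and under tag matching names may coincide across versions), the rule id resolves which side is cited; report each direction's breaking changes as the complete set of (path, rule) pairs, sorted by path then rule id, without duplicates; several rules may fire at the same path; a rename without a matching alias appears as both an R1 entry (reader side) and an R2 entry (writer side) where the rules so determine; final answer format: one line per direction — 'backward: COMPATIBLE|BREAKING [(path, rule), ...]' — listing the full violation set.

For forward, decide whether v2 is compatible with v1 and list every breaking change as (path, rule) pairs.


arrows below run writer -> reader for Event
forward for Event (reader v1, writer v2):
  Priority -> Priority, writer required: tier aligns to tier
  Address -> Address, writer optional: audit aligns to audit
  bool -> bool, writer required: archived aligns to archived
  bool -> float64, writer required: rating aligns to rating
  leftover writer field: notes
  string -> string, writer optional: audit.email aligns to audit.email
  float32 -> float32, writer required: audit.price aligns to audit.price
  bool -> bool, writer optional: audit.active aligns to audit.active
  R1 fires at audit
  R1 fires at audit.active
  R1 fires at audit.email
  R3 fires at rating
  => forward verdict for Event: BREAKING, 4 violation(s)
the other Event changes do not affect what is asked:
  added field notes to record Event: required string, tag 26, default "delta" (in v2 it sits immediately before tier) -> its effect on Event is confined to the backward direction, not asked

forward: BREAKING [(audit, R1), (audit.active, R1), (audit.email, R1), (rating, R3)]


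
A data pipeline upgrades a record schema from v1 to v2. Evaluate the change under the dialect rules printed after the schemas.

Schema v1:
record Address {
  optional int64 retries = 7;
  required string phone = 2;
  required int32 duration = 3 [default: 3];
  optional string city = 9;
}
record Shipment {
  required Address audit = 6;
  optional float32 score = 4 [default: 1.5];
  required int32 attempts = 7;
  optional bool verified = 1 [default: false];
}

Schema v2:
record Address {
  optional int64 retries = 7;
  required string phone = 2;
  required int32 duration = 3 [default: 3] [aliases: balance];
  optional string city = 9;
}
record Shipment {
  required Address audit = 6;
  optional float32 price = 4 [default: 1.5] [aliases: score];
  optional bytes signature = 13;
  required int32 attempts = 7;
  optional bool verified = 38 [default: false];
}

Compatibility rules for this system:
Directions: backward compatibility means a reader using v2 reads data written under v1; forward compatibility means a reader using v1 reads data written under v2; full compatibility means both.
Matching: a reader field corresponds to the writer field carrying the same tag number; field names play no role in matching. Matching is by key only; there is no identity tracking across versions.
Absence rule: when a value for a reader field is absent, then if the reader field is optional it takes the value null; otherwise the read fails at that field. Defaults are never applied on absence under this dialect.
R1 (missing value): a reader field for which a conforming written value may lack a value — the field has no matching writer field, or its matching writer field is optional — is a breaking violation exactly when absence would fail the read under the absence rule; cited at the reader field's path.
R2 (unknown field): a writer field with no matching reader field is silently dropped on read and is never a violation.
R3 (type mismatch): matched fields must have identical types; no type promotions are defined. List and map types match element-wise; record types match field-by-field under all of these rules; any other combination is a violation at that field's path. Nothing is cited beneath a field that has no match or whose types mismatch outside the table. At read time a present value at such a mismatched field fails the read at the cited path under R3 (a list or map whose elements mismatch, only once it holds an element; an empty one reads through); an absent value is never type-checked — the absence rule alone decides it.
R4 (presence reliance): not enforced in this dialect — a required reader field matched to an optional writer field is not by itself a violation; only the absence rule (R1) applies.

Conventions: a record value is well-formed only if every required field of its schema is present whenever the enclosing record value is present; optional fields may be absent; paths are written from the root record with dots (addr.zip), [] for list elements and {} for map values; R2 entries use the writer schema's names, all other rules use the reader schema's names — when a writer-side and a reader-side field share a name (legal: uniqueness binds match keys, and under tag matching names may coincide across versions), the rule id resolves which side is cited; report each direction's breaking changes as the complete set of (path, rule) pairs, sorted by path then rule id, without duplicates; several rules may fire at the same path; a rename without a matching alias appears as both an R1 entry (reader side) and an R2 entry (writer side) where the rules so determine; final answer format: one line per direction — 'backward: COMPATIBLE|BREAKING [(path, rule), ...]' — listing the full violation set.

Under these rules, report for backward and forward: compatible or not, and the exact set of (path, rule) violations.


arrows below run writer -> reader for Shipment
backward for Shipment (reader v2, writer v1):
  audit: paired with writer audit (Address -> Address; writer required)
  price: paired with writer score (float32 -> float32; writer optional)
  signature has no writer counterpart
  attempts: paired with writer attempts (int32 -> int32; writer required)
  verified has no writer counterpart
  verified (writer side), unknown to reader
  audit.retries: paired with writer audit.retries (int64 -> int64; writer optional)
  audit.phone: paired with writer audit.phone (string -> string; writer required)
  audit.duration: paired with writer audit.duration (int32 -> int32; writer required)
  audit.city: paired with writer audit.city (string -> string; writer optional)
  => backward: COMPATIBLE
forward for Shipment (reader v1, writer v2):
  audit: paired with writer audit (Address -> Address; writer required)
  score: paired with writer price (float32 -> float32; writer optional)
  attempts: paired with writer attempts (int32 -> int32; writer required)
  verified has no writer counterpart
  signature (writer side), unknown to reader
  verified (writer side), unknown to reader
  audit.retries: paired with writer audit.retries (int64 -> int64; writer optional)
  audit.phone: paired with writer audit.phone (string -> string; writer required)
  audit.duration: paired with writer audit.duration (int32 -> int32; writer required)
  audit.city: paired with writer audit.city (string -> string; writer optional)
  => forward: COMPATIBLE

backward: COMPATIBLE []; forward: COMPATIBLE []


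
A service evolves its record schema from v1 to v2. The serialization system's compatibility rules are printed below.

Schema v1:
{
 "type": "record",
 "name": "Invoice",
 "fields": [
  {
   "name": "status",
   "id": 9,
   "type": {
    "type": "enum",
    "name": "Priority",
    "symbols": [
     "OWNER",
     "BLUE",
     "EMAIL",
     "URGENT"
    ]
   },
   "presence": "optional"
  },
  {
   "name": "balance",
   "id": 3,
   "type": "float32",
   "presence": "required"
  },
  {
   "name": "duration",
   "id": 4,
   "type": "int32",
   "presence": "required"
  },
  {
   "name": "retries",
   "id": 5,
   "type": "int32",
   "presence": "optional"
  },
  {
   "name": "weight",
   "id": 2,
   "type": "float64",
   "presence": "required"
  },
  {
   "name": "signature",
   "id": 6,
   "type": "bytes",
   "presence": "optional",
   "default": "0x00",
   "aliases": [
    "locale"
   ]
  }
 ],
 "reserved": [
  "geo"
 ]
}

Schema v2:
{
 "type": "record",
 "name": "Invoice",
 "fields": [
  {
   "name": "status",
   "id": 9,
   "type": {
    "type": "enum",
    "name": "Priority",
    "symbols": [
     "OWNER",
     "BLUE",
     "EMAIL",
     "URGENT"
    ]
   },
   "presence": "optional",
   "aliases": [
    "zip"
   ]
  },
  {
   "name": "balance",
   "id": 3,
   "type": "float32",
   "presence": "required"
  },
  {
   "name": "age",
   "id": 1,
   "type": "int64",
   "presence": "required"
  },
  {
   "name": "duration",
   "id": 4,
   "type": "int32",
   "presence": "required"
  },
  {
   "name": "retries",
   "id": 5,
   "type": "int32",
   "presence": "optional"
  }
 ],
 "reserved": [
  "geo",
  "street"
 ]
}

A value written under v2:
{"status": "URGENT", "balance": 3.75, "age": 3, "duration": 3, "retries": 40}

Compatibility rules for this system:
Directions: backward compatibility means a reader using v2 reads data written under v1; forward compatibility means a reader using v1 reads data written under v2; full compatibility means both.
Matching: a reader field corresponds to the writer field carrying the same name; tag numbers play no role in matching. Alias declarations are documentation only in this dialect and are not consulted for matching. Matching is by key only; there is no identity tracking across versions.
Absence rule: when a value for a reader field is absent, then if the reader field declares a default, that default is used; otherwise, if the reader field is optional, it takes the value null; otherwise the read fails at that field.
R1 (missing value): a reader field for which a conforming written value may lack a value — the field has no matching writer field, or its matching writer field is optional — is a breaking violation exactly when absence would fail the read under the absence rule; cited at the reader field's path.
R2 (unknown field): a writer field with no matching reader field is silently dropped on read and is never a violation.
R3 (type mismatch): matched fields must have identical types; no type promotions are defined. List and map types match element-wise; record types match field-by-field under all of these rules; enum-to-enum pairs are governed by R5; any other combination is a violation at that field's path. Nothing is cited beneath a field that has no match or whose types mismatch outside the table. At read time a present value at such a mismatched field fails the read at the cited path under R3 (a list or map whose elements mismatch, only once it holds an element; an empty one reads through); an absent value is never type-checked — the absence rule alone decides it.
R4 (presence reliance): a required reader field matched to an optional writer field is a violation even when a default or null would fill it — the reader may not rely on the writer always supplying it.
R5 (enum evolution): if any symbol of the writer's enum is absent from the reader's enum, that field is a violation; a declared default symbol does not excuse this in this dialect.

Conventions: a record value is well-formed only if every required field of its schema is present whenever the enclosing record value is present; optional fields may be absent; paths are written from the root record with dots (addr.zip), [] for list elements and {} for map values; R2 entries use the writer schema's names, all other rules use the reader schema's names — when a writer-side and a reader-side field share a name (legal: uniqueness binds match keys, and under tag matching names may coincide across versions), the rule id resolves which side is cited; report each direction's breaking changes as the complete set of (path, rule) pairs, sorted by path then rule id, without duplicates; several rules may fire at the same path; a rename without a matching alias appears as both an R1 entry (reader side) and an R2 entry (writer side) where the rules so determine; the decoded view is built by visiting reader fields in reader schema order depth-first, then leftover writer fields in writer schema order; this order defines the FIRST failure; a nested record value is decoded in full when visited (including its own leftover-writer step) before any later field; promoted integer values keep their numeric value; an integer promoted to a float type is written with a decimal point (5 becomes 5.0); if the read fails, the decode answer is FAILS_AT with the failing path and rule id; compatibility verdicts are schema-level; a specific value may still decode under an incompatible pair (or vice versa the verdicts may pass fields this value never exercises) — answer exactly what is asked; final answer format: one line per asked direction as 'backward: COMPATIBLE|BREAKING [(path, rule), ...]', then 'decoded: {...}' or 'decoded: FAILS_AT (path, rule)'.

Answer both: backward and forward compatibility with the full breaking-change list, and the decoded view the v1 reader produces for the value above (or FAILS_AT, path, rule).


backward: BREAKING [(age, R1)]; forward: BREAKING [(weight, R1)]; decoded: FAILS_AT (weight, R1)

the writer's type comes first in each Invoice pair
backward pass over Invoice, reader schema v2, writer schema v1:
  writer optional, Priority -> Priority: reader status maps from writer status
  writer required, float32 -> float32: reader balance maps from writer balance
  age: no writer match
  writer required, int32 -> int32: reader duration maps from writer duration
  writer optional, int32 -> int32: reader retries maps from writer retries
  writer field weight has no reader counterpart
  writer field signature has no reader counterpart
  rule R1 violated at age
  => backward verdict for Invoice: BREAKING, 1 violation(s)
forward pass over Invoice, reader schema v1, writer schema v2:
  writer optional, Priority -> Priority: reader status maps from writer status
  writer required, float32 -> float32: reader balance maps from writer balance
  writer required, int32 -> int32: reader duration maps from writer duration
  writer optional, int32 -> int32: reader retries maps from writer retries
  weight: no writer match
  signature: no writer match
  writer field age has no reader counterpart
  rule R1 violated at weight
  => forward verdict for Invoice: BREAKING, 1 violation(s)
decoding the Invoice value with the v1 reader:
  status := "URGENT"
  balance := 3.75
  duration := 3
  retries := 40
  read fails at weight under R1 (no fill)
  => FAILS_AT (weight, R1)


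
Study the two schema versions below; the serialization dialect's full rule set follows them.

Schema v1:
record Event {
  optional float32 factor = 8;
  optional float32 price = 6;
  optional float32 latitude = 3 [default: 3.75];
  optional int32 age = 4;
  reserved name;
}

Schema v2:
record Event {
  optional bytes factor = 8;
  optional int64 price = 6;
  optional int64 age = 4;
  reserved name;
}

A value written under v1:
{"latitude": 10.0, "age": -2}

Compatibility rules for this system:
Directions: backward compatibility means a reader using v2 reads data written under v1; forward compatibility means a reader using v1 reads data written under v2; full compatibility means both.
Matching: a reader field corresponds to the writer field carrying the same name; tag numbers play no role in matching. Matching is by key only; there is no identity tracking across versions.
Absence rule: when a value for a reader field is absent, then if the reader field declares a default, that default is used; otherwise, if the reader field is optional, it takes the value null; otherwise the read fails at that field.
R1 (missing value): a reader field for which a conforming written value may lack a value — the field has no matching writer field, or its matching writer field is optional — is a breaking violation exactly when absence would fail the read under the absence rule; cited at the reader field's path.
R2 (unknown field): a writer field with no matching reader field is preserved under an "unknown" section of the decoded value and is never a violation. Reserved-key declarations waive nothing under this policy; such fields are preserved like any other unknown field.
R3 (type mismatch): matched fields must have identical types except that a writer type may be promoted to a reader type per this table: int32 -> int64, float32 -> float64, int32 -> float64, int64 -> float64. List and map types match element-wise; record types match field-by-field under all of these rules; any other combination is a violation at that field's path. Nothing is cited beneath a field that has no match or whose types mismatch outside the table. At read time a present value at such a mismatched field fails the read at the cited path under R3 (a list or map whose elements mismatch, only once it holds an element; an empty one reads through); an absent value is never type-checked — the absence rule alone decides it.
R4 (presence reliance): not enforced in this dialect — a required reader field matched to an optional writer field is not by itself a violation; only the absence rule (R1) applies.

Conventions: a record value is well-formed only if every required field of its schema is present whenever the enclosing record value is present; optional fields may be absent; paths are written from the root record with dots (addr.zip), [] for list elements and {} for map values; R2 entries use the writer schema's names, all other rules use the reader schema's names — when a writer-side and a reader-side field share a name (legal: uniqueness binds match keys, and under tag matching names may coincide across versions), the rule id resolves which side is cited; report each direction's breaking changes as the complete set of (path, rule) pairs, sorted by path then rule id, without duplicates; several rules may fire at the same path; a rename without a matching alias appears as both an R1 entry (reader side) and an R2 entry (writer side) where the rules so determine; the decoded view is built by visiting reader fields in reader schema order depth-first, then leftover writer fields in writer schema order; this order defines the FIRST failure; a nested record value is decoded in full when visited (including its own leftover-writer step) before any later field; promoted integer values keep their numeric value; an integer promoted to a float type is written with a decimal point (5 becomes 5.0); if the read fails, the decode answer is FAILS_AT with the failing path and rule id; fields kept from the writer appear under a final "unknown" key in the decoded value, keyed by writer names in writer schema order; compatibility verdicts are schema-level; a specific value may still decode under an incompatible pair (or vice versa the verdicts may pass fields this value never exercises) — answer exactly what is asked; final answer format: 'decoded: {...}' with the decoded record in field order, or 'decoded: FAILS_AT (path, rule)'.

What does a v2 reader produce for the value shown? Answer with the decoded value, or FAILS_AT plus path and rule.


decoded: {"factor": null, "price": null, "age": -2, "unknown": {"latitude": 10.0}}

the writer's type comes first in each Event pair
decoding the Event value with the v2 reader:
  factor := null (absent, optional -> null)
  price := null (absent, optional -> null)
  age := -2 (int32 -> int64)
  writer latitude: kept under "unknown"
  => decoded: {"factor": null, "price": null, "age": -2, "unknown": {"latitude": 10.0}}
the other Event changes do not affect what is asked:
  field factor in record Event: type float32 changed to bytes -> a verdict-level change on Event — the shown value reads the same
  field price in record Event: type float32 changed to int64 -> a verdict-level change on Event — the shown value reads the same
  field age in record Event: type int32 changed to int64 -> a verdict-level change on Event — the shown value reads the same


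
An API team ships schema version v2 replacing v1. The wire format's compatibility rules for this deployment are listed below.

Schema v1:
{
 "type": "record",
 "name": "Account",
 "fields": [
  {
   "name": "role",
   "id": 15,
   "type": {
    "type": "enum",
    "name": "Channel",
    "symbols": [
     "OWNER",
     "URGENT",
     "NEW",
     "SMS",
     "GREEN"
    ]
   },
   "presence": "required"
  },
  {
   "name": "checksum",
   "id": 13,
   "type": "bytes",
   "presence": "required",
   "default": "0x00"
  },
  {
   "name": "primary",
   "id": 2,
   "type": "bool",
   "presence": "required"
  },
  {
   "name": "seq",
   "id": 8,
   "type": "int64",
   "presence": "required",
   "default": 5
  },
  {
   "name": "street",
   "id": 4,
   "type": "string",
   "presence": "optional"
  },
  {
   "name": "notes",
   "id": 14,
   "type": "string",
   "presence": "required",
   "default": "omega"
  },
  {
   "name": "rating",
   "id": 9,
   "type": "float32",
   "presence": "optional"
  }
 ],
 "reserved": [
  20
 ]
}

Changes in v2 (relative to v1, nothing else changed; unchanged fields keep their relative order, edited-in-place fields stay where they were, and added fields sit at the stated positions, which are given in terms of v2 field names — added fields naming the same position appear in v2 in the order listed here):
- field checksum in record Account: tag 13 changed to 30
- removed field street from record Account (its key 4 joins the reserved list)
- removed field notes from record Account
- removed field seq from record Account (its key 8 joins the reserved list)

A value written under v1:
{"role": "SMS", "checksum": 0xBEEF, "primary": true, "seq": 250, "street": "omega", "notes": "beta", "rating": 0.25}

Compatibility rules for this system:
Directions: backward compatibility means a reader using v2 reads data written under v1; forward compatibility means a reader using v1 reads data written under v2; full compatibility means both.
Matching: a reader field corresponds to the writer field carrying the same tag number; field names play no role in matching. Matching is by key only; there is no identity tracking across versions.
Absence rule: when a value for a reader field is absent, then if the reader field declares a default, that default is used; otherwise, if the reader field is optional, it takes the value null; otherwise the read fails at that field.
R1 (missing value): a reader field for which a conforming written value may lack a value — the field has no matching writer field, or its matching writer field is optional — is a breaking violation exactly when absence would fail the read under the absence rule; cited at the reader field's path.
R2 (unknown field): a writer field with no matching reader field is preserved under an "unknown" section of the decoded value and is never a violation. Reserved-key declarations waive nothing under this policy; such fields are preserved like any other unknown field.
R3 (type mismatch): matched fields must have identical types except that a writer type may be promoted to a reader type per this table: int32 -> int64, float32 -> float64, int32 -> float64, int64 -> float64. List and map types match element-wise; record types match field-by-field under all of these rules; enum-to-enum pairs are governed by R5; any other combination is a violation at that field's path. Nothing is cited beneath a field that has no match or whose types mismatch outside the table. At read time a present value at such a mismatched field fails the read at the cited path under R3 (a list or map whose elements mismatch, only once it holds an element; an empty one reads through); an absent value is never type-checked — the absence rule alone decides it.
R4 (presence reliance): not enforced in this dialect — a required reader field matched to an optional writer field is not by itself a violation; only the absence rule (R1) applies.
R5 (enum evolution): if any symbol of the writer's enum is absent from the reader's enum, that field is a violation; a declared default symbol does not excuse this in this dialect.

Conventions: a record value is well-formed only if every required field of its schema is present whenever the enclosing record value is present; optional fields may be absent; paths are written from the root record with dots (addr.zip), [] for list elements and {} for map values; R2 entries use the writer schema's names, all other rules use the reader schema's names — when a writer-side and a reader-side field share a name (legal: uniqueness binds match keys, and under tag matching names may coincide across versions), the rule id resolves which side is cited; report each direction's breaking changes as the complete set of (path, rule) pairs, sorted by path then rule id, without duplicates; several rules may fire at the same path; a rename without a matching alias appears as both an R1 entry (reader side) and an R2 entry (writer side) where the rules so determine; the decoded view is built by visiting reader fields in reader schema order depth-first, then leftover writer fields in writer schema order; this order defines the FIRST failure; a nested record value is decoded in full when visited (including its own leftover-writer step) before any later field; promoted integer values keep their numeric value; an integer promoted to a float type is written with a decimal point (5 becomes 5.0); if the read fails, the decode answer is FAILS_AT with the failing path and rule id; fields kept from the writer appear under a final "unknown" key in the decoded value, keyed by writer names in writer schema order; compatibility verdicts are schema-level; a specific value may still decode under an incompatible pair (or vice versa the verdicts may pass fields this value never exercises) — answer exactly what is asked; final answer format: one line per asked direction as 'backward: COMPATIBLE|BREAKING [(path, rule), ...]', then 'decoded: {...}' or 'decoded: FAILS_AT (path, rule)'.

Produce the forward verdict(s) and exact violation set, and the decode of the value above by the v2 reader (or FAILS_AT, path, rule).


forward: COMPATIBLE []; decoded: {"role": "SMS", "checksum": 0x00, "primary": true, "rating": 0.25, "unknown": {"checksum": 0xBEEF, "seq": 250, "street": "omega", "notes": "beta"}}

in Account below, arrows point writer -> reader
forward for Account (reader v1, writer v2):
  Channel -> Channel, writer required: role aligns to role
  no writer field matches reader checksum
  bool -> bool, writer required: primary aligns to primary
  no writer field matches reader seq
  no writer field matches reader street
  no writer field matches reader notes
  float32 -> float32, writer optional: rating aligns to rating
  writer field checksum has no reader counterpart
  => forward: COMPATIBLE
decode walk for Account under reader schema v2:
  role := "SMS"
  checksum := 0x00 (absent -> default)
  primary := true
  rating := 0.25
  writer checksum: kept under "unknown"
  writer seq: kept under "unknown"
  writer street: kept under "unknown"
  writer notes: kept under "unknown"
  => decoded: {"role": "SMS", "checksum": 0x00, "primary": true, "rating": 0.25, "unknown": {"checksum": 0xBEEF, "seq": 250, "street": "omega", "notes": "beta"}}


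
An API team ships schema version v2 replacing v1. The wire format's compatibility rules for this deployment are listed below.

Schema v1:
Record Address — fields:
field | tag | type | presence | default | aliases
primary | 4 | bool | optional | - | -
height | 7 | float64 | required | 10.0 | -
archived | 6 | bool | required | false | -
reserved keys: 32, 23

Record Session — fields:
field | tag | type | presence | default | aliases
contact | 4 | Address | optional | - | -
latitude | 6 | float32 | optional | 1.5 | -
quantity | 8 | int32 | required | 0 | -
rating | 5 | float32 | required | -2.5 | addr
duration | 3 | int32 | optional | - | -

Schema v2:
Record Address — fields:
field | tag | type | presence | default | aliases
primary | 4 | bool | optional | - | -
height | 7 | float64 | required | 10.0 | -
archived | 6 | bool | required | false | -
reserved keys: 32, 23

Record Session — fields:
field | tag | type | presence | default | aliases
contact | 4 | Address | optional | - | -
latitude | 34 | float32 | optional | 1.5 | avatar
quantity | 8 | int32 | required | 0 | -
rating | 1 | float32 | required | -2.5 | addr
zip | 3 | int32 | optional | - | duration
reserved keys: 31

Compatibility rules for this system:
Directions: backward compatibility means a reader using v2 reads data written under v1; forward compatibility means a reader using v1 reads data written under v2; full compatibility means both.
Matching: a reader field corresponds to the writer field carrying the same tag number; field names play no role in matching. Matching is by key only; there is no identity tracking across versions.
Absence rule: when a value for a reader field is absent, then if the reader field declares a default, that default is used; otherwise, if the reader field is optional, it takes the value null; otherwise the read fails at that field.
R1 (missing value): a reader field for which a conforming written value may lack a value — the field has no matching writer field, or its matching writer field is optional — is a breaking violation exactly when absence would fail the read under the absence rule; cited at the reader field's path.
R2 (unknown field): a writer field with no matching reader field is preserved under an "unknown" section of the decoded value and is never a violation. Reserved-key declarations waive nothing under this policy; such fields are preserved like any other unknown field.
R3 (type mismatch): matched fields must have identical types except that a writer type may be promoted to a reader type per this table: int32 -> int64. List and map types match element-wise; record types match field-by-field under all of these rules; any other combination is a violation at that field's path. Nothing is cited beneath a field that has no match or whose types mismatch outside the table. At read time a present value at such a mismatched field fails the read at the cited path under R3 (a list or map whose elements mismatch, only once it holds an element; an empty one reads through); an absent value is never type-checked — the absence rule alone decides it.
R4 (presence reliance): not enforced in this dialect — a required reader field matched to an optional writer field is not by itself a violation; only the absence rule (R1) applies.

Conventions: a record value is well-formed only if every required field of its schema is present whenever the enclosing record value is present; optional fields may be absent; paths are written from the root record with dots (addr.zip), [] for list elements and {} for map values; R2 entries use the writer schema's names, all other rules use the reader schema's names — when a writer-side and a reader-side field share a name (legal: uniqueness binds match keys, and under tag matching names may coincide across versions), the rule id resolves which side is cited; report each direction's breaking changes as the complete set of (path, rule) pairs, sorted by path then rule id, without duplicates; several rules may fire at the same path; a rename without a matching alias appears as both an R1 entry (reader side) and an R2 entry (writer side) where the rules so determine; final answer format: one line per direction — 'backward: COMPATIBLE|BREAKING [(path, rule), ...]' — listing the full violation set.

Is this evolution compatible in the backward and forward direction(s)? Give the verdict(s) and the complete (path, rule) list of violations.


each type pair in Session: writer, then reader
backward pass over Session, reader schema v2, writer schema v1:
  writer optional, Address -> Address: reader contact maps from writer contact
  no writer field matches reader latitude
  writer required, int32 -> int32: reader quantity maps from writer quantity
  no writer field matches reader rating
  writer optional, int32 -> int32: reader zip maps from writer duration
  leftover writer field: latitude
  leftover writer field: rating
  writer optional, bool -> bool: reader contact.primary maps from writer contact.primary
  writer required, float64 -> float64: reader contact.height maps from writer contact.height
  writer required, bool -> bool: reader contact.archived maps from writer contact.archived
  => no violations; backward on Session: COMPATIBLE
forward pass over Session, reader schema v1, writer schema v2:
  writer optional, Address -> Address: reader contact maps from writer contact
  no writer field matches reader latitude
  writer required, int32 -> int32: reader quantity maps from writer quantity
  no writer field matches reader rating
  writer optional, int32 -> int32: reader duration maps from writer zip
  leftover writer field: latitude
  leftover writer field: rating
  writer optional, bool -> bool: reader contact.primary maps from writer contact.primary
  writer required, float64 -> float64: reader contact.height maps from writer contact.height
  writer required, bool -> bool: reader contact.archived maps from writer contact.archived
  => no violations; forward on Session: COMPATIBLE

backward: COMPATIBLE []; forward: COMPATIBLE []
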